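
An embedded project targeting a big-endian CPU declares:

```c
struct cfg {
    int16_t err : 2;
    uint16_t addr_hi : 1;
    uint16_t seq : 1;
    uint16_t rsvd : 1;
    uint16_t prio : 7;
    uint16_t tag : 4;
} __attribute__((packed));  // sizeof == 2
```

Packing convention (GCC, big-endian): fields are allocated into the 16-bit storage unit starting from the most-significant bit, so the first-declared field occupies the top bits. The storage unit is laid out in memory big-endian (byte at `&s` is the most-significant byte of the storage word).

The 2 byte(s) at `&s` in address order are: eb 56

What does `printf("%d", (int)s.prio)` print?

[0]=0xeb [1]=0x56 (big-endian) → word 0xeb56
err [14+:2] = (word>>14) & 0x3 = 3
addr_hi [13+:1] = (word>>13) & 0x1 = 1
seq [12+:1] = (word>>12) & 0x1 = 0
rsvd [11+:1] = (word>>11) & 0x1 = 1
prio [4+:7] = (word>>4) & 0x7f = 53  ←
tag [0+:4] = (word>>0) & 0xf = 6

53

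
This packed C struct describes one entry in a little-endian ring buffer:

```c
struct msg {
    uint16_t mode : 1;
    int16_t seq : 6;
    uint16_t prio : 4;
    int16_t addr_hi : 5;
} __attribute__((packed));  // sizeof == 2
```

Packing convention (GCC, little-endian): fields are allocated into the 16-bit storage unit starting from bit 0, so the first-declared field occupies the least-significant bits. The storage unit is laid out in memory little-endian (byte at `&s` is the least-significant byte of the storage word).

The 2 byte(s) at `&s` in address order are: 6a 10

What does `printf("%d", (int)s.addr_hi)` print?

2

[0]=0x6a [1]=0x10 (little-endian) → word 0x106a
mode [0+:1] = (word>>0) & 0x1 = 0
seq [1+:6] = (word>>1) & 0x3f = 53
prio [7+:4] = (word>>7) & 0xf = 0
addr_hi [11+:5] = (word>>11) & 0x1f = 2  ←
addr_hi signed 5b, MSB=0: value = 2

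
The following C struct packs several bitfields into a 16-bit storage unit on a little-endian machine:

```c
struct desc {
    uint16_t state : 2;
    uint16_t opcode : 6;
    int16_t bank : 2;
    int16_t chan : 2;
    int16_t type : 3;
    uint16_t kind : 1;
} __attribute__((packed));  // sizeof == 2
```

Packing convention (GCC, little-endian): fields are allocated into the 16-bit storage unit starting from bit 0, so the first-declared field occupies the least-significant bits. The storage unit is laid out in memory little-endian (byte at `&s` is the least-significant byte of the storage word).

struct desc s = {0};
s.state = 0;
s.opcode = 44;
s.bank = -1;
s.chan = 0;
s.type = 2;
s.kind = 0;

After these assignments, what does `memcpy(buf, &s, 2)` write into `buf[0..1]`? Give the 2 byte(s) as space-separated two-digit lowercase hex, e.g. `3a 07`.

state (2b) val=0 bits=0x0 at bit 0: 0x0000
opcode (6b) val=44 bits=0x2c at bit 2: 0x00b0
bank (2b) val=-1 bits=0x3 at bit 8: 0x03b0
chan (2b) val=0 bits=0x0 at bit 10: 0x03b0
type (3b) val=2 bits=0x2 at bit 12: 0x23b0
kind (1b) val=0 bits=0x0 at bit 15: 0x23b0
word = 0x23b0 → little-endian bytes:
  [0]=0xb0  [1]=0x23

b0 23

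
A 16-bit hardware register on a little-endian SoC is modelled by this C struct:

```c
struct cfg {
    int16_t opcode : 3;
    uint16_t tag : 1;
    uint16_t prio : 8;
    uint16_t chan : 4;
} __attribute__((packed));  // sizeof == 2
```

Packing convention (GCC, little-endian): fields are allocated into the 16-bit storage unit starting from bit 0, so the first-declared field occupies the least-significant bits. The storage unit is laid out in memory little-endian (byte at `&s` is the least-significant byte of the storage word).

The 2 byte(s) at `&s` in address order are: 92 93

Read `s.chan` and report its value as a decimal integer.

[0]=0x92 [1]=0x93 (little-endian) → word 0x9392
opcode [0+:3] = (word>>0) & 0x7 = 2
tag [3+:1] = (word>>3) & 0x1 = 0
prio [4+:8] = (word>>4) & 0xff = 57
chan [12+:4] = (word>>12) & 0xf = 9  ←

9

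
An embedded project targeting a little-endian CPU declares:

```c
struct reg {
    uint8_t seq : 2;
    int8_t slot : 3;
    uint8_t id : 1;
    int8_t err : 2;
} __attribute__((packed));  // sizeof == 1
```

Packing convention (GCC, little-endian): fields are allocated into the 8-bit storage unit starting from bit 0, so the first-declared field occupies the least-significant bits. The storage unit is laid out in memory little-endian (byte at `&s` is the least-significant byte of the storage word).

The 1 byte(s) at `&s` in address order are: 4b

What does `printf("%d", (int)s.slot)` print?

2

[0]=0x4b (little-endian) → word 0x4b
seq:2 @ bit 0 → (0x4b>>0)&0x3 = 0x3
slot:3 @ bit 2 → (0x4b>>2)&0x7 = 0x2  ←
id:1 @ bit 5 → (0x4b>>5)&0x1 = 0x0
err:2 @ bit 6 → (0x4b>>6)&0x3 = 0x1
slot signed 3b, MSB=0: value = 2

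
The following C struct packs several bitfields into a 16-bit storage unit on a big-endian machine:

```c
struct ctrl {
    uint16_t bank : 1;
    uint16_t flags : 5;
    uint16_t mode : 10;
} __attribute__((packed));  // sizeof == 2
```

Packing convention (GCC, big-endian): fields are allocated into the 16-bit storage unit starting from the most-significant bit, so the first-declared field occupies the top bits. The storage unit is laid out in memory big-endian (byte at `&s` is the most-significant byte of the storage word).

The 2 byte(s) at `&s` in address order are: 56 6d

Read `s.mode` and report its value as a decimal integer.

[0]=0x56 [1]=0x6d (big-endian) → word 0x566d
bank:1 @ bit 15 → (0x566d>>15)&0x1 = 0x0
flags:5 @ bit 10 → (0x566d>>10)&0x1f = 0x15
mode:10 @ bit 0 → (0x566d>>0)&0x3ff = 0x26d  ←

621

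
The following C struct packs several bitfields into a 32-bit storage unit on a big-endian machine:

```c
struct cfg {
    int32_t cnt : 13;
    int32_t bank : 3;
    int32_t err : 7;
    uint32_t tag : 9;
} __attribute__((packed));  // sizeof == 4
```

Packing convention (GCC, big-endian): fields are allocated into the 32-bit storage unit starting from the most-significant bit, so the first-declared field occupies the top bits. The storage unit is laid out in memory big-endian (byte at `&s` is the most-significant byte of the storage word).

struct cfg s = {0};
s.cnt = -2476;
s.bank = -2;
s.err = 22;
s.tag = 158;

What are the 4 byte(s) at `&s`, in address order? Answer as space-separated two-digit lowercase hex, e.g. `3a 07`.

cnt (13b) val=-2476 bits=0x1654 at bit 19: 0xb2a00000
bank (3b) val=-2 bits=0x6 at bit 16: 0xb2a60000
err (7b) val=22 bits=0x16 at bit 9: 0xb2a62c00
tag (9b) val=158 bits=0x9e at bit 0: 0xb2a62c9e
word = 0xb2a62c9e → big-endian bytes:
  [0]=0xb2  [1]=0xa6  [2]=0x2c  [3]=0x9e

b2 a6 2c 9e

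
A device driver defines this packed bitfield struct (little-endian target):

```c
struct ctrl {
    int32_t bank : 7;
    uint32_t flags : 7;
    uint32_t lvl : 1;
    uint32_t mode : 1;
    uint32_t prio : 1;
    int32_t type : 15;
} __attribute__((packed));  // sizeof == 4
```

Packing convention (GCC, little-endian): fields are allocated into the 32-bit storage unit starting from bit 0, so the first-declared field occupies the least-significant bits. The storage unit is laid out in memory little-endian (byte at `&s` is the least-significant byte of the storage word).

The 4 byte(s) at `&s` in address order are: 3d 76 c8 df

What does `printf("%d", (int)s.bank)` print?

[0]=0x3d [1]=0x76 [2]=0xc8 [3]=0xdf (little-endian) → word 0xdfc8763d
bank:7 @ bit 0 → (0xdfc8763d>>0)&0x7f = 0x3d  ←
flags:7 @ bit 7 → (0xdfc8763d>>7)&0x7f = 0x6c
lvl:1 @ bit 14 → (0xdfc8763d>>14)&0x1 = 0x1
mode:1 @ bit 15 → (0xdfc8763d>>15)&0x1 = 0x0
prio:1 @ bit 16 → (0xdfc8763d>>16)&0x1 = 0x0
type:15 @ bit 17 → (0xdfc8763d>>17)&0x7fff = 0x6fe4
bank signed 7b, MSB=0: value = 61

61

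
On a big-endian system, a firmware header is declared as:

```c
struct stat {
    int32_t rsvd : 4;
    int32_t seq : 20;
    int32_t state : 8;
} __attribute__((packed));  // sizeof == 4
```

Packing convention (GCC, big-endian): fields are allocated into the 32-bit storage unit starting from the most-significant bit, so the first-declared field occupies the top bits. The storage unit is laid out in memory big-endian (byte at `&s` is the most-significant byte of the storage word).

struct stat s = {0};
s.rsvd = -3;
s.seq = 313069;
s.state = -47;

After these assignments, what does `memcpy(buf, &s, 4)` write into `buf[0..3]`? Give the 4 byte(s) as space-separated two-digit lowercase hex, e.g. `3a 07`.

d4 c6 ed d1

[28+:4] rsvd=-3 & 0xf = 0xd; word=0xd0000000
[8+:20] seq=313069 & 0xfffff = 0x4c6ed; word=0xd4c6ed00
[0+:8] state=-47 & 0xff = 0xd1; word=0xd4c6edd1
word = 0xd4c6edd1 → big-endian bytes:
  [0]=0xd4  [1]=0xc6  [2]=0xed  [3]=0xd1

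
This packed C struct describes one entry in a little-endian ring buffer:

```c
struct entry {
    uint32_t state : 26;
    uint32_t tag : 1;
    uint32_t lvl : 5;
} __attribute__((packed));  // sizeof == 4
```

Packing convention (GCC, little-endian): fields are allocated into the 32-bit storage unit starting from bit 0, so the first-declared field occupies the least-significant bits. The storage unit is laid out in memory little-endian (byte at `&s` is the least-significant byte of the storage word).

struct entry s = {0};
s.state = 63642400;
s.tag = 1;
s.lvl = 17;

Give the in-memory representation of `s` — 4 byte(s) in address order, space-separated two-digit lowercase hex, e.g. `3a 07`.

20 1b cb 8f

[0+:26] state=63642400 & 0x3ffffff = 0x3cb1b20; word=0x03cb1b20
[26+:1] tag=1 & 0x1 = 0x1; word=0x07cb1b20
[27+:5] lvl=17 & 0x1f = 0x11; word=0x8fcb1b20
word = 0x8fcb1b20 → little-endian bytes:
  [0]=0x20  [1]=0x1b  [2]=0xcb  [3]=0x8f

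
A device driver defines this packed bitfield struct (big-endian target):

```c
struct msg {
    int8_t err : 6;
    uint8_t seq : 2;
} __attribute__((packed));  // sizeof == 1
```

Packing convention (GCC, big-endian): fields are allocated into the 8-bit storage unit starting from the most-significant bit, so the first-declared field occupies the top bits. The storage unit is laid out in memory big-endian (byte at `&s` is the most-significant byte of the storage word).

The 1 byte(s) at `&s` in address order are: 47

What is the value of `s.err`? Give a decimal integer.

[0]=0x47 (big-endian) → word 0x47
err [2+:6] = (word>>2) & 0x3f = 17  ←
seq [0+:2] = (word>>0) & 0x3 = 3
err signed 6b, MSB=0: value = 17

17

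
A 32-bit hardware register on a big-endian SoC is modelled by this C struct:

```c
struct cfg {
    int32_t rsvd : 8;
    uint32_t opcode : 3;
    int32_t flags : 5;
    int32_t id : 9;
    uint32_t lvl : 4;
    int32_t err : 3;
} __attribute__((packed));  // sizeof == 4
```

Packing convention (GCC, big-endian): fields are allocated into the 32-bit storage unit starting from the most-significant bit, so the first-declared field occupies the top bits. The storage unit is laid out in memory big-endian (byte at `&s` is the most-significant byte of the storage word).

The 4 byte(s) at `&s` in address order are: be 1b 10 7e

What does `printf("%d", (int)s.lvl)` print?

15

[0]=0xbe [1]=0x1b [2]=0x10 [3]=0x7e (big-endian) → word 0xbe1b107e
rsvd:8 @ bit 24 → (0xbe1b107e>>24)&0xff = 0xbe
opcode:3 @ bit 21 → (0xbe1b107e>>21)&0x7 = 0x0
flags:5 @ bit 16 → (0xbe1b107e>>16)&0x1f = 0x1b
id:9 @ bit 7 → (0xbe1b107e>>7)&0x1ff = 0x20
lvl:4 @ bit 3 → (0xbe1b107e>>3)&0xf = 0xf  ←
err:3 @ bit 0 → (0xbe1b107e>>0)&0x7 = 0x6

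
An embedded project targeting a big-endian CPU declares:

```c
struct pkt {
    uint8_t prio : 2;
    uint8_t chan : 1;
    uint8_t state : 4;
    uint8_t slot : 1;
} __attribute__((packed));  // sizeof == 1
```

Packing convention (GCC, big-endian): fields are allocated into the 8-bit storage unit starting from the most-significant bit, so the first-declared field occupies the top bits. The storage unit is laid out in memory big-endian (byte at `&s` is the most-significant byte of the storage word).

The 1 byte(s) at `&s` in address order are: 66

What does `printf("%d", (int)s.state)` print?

3

[0]=0x66 (big-endian) → word 0x66
prio [6+:2] = (word>>6) & 0x3 = 1
chan [5+:1] = (word>>5) & 0x1 = 1
state [1+:4] = (word>>1) & 0xf = 3  ←
slot [0+:1] = (word>>0) & 0x1 = 0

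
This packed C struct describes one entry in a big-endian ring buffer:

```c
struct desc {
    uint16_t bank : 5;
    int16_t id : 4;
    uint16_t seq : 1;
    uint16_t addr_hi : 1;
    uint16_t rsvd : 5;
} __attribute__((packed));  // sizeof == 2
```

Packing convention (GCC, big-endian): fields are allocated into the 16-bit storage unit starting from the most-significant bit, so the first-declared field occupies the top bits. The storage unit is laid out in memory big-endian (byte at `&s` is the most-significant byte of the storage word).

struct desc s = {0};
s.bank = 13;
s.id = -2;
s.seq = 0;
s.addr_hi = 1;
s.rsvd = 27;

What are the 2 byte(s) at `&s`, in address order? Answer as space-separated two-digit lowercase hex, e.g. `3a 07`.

bank (5b) val=13 bits=0xd at bit 11: 0x6800
id (4b) val=-2 bits=0xe at bit 7: 0x6f00
seq (1b) val=0 bits=0x0 at bit 6: 0x6f00
addr_hi (1b) val=1 bits=0x1 at bit 5: 0x6f20
rsvd (5b) val=27 bits=0x1b at bit 0: 0x6f3b
word = 0x6f3b → big-endian bytes:
  [0]=0x6f  [1]=0x3b

6f 3b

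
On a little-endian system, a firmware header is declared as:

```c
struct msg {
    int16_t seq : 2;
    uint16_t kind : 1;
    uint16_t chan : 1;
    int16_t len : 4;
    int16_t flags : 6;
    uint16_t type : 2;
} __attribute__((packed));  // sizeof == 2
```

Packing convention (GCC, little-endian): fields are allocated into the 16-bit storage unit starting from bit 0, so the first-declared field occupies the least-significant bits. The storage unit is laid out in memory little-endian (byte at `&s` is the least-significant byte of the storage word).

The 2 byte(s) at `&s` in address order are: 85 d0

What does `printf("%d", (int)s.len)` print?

[0]=0x85 [1]=0xd0 (little-endian) → word 0xd085
seq:2 @ bit 0 → (0xd085>>0)&0x3 = 0x1
kind:1 @ bit 2 → (0xd085>>2)&0x1 = 0x1
chan:1 @ bit 3 → (0xd085>>3)&0x1 = 0x0
len:4 @ bit 4 → (0xd085>>4)&0xf = 0x8  ←
flags:6 @ bit 8 → (0xd085>>8)&0x3f = 0x10
type:2 @ bit 14 → (0xd085>>14)&0x3 = 0x3
len signed 4b, MSB=1: 8 - 16 = -8

-8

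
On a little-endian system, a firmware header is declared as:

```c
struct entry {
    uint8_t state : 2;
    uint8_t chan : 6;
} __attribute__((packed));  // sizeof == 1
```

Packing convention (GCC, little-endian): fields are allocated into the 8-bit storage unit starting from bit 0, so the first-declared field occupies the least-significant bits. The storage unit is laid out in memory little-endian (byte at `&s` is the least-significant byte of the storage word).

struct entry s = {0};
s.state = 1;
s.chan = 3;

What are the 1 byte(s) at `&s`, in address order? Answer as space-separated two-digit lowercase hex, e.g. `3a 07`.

state (2b) val=1 bits=0x1 at bit 0: 0x01
chan (6b) val=3 bits=0x3 at bit 2: 0x0d
word = 0x0d → little-endian bytes:
  [0]=0x0d

0d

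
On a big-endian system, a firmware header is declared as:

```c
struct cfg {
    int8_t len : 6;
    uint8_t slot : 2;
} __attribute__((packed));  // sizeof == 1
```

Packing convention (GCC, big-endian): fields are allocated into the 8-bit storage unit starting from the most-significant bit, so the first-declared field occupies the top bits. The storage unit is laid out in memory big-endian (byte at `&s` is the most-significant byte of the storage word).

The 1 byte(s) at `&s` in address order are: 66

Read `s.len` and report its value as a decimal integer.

25

[0]=0x66 (big-endian) → word 0x66
len [2+:6] = (word>>2) & 0x3f = 25  ←
slot [0+:2] = (word>>0) & 0x3 = 2
len signed 6b, MSB=0: value = 25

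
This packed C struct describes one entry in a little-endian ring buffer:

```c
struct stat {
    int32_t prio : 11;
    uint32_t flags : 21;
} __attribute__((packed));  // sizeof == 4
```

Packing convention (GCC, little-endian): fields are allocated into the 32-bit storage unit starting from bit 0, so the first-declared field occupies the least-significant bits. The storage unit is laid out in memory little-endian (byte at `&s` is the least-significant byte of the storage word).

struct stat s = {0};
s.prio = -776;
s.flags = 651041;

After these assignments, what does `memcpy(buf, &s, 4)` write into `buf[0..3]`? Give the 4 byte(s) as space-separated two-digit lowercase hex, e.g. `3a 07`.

f8 0c 79 4f

prio (11b) val=-776 bits=0x4f8 at bit 0: 0x000004f8
flags (21b) val=651041 bits=0x9ef21 at bit 11: 0x4f790cf8
word = 0x4f790cf8 → little-endian bytes:
  [0]=0xf8  [1]=0x0c  [2]=0x79  [3]=0x4f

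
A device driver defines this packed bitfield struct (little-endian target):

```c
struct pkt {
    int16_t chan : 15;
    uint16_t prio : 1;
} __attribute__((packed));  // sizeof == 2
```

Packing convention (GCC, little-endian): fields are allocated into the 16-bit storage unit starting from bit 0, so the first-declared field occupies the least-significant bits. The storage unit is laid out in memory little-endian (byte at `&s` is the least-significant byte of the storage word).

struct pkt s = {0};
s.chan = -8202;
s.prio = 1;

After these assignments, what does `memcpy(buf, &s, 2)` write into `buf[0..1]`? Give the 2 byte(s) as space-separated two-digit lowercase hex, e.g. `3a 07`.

[0+:15] chan=-8202 & 0x7fff = 0x5ff6; word=0x5ff6
[15+:1] prio=1 & 0x1 = 0x1; word=0xdff6
word = 0xdff6 → little-endian bytes:
  [0]=0xf6  [1]=0xdf

f6 df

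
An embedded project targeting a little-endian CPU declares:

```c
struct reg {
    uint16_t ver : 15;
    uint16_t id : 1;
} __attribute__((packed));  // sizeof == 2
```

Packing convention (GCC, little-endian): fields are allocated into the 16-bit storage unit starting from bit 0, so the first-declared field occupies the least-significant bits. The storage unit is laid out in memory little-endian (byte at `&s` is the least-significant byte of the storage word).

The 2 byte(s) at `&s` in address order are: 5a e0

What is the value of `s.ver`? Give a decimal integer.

24666

[0]=0x5a [1]=0xe0 (little-endian) → word 0xe05a
ver:15 @ bit 0 → (0xe05a>>0)&0x7fff = 0x605a  ←
id:1 @ bit 15 → (0xe05a>>15)&0x1 = 0x1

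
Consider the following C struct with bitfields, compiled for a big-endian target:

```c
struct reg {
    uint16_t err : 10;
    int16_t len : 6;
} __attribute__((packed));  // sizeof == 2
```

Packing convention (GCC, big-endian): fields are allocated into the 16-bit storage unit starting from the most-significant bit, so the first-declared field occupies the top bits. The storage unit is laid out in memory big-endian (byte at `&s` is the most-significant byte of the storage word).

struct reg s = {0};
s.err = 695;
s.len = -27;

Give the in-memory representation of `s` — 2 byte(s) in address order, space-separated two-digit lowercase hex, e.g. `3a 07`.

err (10b) val=695 bits=0x2b7 at bit 6: 0xadc0
len (6b) val=-27 bits=0x25 at bit 0: 0xade5
word = 0xade5 → big-endian bytes:
  [0]=0xad  [1]=0xe5

ad e5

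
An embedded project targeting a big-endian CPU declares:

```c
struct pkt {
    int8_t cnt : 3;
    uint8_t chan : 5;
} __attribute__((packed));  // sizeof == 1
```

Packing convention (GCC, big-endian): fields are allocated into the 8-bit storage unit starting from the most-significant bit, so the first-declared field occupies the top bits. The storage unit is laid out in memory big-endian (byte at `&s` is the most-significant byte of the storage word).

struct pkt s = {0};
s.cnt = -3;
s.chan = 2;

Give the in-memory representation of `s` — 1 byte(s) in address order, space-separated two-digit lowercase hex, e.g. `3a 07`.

a2

[5+:3] cnt=-3 & 0x7 = 0x5; word=0xa0
[0+:5] chan=2 & 0x1f = 0x2; word=0xa2
word = 0xa2 → big-endian bytes:
  [0]=0xa2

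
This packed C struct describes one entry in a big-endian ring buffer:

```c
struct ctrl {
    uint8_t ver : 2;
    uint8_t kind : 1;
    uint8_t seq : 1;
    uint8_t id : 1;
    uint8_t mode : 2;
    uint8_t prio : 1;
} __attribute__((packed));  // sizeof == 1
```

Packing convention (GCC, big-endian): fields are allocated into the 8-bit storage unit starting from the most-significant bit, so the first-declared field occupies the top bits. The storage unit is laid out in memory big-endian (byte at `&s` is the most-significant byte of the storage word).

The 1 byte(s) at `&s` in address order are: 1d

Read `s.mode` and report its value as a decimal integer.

2

[0]=0x1d (big-endian) → word 0x1d
ver [6+:2] = (word>>6) & 0x3 = 0
kind [5+:1] = (word>>5) & 0x1 = 0
seq [4+:1] = (word>>4) & 0x1 = 1
id [3+:1] = (word>>3) & 0x1 = 1
mode [1+:2] = (word>>1) & 0x3 = 2  ←
prio [0+:1] = (word>>0) & 0x1 = 1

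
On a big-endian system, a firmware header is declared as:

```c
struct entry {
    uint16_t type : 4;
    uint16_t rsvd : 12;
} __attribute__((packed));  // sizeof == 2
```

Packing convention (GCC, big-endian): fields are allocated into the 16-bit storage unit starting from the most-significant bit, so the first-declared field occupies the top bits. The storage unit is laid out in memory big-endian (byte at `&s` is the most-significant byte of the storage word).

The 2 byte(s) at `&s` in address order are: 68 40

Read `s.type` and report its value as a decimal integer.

[0]=0x68 [1]=0x40 (big-endian) → word 0x6840
type [12+:4] = (word>>12) & 0xf = 6  ←
rsvd [0+:12] = (word>>0) & 0xfff = 2112

6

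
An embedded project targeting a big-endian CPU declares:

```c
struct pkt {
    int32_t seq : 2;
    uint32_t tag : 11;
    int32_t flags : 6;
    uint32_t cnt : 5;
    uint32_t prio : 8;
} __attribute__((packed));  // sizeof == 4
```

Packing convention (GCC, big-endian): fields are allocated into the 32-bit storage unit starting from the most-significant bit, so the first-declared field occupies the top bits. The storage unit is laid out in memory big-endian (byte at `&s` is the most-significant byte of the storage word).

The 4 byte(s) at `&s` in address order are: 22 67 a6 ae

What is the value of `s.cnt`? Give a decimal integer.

6

[0]=0x22 [1]=0x67 [2]=0xa6 [3]=0xae (big-endian) → word 0x2267a6ae
seq [30+:2] = (word>>30) & 0x3 = 0
tag [19+:11] = (word>>19) & 0x7ff = 1100
flags [13+:6] = (word>>13) & 0x3f = 61
cnt [8+:5] = (word>>8) & 0x1f = 6  ←
prio [0+:8] = (word>>0) & 0xff = 174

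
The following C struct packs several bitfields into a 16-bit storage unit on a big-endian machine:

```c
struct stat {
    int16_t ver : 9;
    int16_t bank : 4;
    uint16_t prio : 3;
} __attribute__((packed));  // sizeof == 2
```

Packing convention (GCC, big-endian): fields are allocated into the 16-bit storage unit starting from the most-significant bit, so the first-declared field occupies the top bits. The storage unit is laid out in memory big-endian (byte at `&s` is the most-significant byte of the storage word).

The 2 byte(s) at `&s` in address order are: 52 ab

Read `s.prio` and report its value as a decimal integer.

3

[0]=0x52 [1]=0xab (big-endian) → word 0x52ab
ver:9 @ bit 7 → (0x52ab>>7)&0x1ff = 0xa5
bank:4 @ bit 3 → (0x52ab>>3)&0xf = 0x5
prio:3 @ bit 0 → (0x52ab>>0)&0x7 = 0x3  ←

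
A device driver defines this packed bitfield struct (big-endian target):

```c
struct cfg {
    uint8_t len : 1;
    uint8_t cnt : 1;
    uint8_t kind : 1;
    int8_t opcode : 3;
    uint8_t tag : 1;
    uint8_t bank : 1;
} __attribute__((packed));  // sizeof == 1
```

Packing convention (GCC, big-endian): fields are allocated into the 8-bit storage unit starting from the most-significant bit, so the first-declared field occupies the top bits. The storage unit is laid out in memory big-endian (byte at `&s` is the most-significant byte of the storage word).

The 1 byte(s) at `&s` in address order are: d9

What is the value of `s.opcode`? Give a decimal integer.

-2

[0]=0xd9 (big-endian) → word 0xd9
len:1 @ bit 7 → (0xd9>>7)&0x1 = 0x1
cnt:1 @ bit 6 → (0xd9>>6)&0x1 = 0x1
kind:1 @ bit 5 → (0xd9>>5)&0x1 = 0x0
opcode:3 @ bit 2 → (0xd9>>2)&0x7 = 0x6  ←
tag:1 @ bit 1 → (0xd9>>1)&0x1 = 0x0
bank:1 @ bit 0 → (0xd9>>0)&0x1 = 0x1
opcode signed 3b, MSB=1: 6 - 8 = -2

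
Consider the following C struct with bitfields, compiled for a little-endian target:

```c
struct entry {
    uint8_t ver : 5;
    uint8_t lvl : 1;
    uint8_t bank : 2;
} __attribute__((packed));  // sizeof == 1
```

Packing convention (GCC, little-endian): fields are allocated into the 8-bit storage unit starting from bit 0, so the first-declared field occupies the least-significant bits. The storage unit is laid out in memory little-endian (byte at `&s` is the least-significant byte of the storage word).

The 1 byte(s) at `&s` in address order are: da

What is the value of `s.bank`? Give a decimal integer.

[0]=0xda (little-endian) → word 0xda
ver [0+:5] = (word>>0) & 0x1f = 26
lvl [5+:1] = (word>>5) & 0x1 = 0
bank [6+:2] = (word>>6) & 0x3 = 3  ←

3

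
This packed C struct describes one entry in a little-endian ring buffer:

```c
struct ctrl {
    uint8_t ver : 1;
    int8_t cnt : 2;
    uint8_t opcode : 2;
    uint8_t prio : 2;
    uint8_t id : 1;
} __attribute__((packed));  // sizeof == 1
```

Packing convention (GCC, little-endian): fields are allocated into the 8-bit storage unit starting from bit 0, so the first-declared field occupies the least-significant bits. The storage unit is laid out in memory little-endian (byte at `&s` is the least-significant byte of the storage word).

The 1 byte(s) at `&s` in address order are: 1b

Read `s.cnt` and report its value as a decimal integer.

[0]=0x1b (little-endian) → word 0x1b
ver [0+:1] = (word>>0) & 0x1 = 1
cnt [1+:2] = (word>>1) & 0x3 = 1  ←
opcode [3+:2] = (word>>3) & 0x3 = 3
prio [5+:2] = (word>>5) & 0x3 = 0
id [7+:1] = (word>>7) & 0x1 = 0
cnt signed 2b, MSB=0: value = 1

1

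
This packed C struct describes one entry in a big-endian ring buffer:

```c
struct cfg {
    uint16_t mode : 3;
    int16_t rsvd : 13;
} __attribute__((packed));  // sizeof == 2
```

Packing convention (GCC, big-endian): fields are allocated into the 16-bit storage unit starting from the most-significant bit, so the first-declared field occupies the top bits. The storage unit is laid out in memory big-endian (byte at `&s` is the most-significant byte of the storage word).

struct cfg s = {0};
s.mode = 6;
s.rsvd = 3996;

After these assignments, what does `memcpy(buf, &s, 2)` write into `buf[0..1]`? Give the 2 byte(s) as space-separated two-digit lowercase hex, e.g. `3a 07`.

cf 9c

[13+:3] mode=6 & 0x7 = 0x6; word=0xc000
[0+:13] rsvd=3996 & 0x1fff = 0xf9c; word=0xcf9c
word = 0xcf9c → big-endian bytes:
  [0]=0xcf  [1]=0x9c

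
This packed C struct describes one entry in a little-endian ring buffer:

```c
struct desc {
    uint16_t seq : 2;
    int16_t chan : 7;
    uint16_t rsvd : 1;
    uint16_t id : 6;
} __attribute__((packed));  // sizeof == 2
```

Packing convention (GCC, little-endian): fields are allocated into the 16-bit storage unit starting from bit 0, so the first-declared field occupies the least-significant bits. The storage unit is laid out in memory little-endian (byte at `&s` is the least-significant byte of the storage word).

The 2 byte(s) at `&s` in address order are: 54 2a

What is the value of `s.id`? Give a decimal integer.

10

[0]=0x54 [1]=0x2a (little-endian) → word 0x2a54
seq:2 @ bit 0 → (0x2a54>>0)&0x3 = 0x0
chan:7 @ bit 2 → (0x2a54>>2)&0x7f = 0x15
rsvd:1 @ bit 9 → (0x2a54>>9)&0x1 = 0x1
id:6 @ bit 10 → (0x2a54>>10)&0x3f = 0xa  ←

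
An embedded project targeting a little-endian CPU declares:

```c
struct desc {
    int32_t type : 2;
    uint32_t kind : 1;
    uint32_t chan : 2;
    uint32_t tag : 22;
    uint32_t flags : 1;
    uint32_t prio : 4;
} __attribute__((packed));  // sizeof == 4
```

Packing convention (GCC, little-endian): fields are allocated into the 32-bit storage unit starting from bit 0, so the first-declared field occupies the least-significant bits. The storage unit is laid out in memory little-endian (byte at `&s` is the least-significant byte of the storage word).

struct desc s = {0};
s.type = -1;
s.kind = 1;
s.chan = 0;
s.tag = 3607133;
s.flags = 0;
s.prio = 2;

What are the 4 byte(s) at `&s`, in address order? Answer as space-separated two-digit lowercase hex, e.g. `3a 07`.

type:2 = -1 → 0x3 << 0 → word 0x00000003
kind:1 = 1 → 0x1 << 2 → word 0x00000007
chan:2 = 0 → 0x0 << 3 → word 0x00000007
tag:22 = 3607133 → 0x370a5d << 5 → word 0x06e14ba7
flags:1 = 0 → 0x0 << 27 → word 0x06e14ba7
prio:4 = 2 → 0x2 << 28 → word 0x26e14ba7
word = 0x26e14ba7 → little-endian bytes:
  [0]=0xa7  [1]=0x4b  [2]=0xe1  [3]=0x26

a7 4b e1 26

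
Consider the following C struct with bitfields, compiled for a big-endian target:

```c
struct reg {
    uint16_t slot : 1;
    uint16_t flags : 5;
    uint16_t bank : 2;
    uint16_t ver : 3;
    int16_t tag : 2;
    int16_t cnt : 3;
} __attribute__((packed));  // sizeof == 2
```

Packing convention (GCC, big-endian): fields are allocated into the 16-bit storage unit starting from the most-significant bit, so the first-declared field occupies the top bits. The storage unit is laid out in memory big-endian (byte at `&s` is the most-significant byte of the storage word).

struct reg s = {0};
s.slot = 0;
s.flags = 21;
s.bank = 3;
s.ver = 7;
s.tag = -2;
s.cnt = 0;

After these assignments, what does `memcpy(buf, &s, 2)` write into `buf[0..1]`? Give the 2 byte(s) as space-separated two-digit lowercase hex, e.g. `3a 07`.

slot:1 = 0 → 0x0 << 15 → word 0x0000
flags:5 = 21 → 0x15 << 10 → word 0x5400
bank:2 = 3 → 0x3 << 8 → word 0x5700
ver:3 = 7 → 0x7 << 5 → word 0x57e0
tag:2 = -2 → 0x2 << 3 → word 0x57f0
cnt:3 = 0 → 0x0 << 0 → word 0x57f0
word = 0x57f0 → big-endian bytes:
  [0]=0x57  [1]=0xf0

57 f0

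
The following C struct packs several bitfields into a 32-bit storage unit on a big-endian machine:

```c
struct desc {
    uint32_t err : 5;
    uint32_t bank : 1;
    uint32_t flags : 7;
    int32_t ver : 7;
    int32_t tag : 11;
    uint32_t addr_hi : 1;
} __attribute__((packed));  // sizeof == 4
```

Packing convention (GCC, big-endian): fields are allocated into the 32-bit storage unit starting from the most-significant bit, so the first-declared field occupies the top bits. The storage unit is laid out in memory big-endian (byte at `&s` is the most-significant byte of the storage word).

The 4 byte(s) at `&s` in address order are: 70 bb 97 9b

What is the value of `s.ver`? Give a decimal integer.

57

[0]=0x70 [1]=0xbb [2]=0x97 [3]=0x9b (big-endian) → word 0x70bb979b
err [27+:5] = (word>>27) & 0x1f = 14
bank [26+:1] = (word>>26) & 0x1 = 0
flags [19+:7] = (word>>19) & 0x7f = 23
ver [12+:7] = (word>>12) & 0x7f = 57  ←
tag [1+:11] = (word>>1) & 0x7ff = 973
addr_hi [0+:1] = (word>>0) & 0x1 = 1
ver signed 7b, MSB=0: value = 57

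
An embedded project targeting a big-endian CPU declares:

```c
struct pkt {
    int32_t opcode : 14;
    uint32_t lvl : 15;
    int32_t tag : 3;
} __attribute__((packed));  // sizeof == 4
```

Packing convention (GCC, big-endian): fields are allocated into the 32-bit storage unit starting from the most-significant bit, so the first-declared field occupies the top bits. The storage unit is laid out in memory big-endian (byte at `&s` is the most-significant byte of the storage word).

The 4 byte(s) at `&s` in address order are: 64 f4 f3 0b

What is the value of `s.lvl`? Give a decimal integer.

7777

[0]=0x64 [1]=0xf4 [2]=0xf3 [3]=0x0b (big-endian) → word 0x64f4f30b
opcode:14 @ bit 18 → (0x64f4f30b>>18)&0x3fff = 0x193d
lvl:15 @ bit 3 → (0x64f4f30b>>3)&0x7fff = 0x1e61  ←
tag:3 @ bit 0 → (0x64f4f30b>>0)&0x7 = 0x3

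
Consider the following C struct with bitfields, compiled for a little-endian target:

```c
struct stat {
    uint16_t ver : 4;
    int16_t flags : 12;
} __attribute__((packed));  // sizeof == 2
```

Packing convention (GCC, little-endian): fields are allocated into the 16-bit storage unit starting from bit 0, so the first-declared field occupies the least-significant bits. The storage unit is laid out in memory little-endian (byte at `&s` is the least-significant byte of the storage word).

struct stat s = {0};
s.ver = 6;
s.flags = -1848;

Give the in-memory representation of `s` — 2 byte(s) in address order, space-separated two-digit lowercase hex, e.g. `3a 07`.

86 8c

[0+:4] ver=6 & 0xf = 0x6; word=0x0006
[4+:12] flags=-1848 & 0xfff = 0x8c8; word=0x8c86
word = 0x8c86 → little-endian bytes:
  [0]=0x86  [1]=0x8c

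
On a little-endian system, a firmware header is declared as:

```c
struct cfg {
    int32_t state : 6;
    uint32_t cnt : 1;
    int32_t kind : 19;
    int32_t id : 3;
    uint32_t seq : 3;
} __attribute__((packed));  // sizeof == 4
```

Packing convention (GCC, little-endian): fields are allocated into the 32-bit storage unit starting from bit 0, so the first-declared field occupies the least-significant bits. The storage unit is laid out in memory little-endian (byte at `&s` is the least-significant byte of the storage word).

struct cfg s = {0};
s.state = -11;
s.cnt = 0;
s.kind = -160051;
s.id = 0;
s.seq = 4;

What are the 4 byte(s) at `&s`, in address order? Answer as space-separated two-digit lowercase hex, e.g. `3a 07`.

[0+:6] state=-11 & 0x3f = 0x35; word=0x00000035
[6+:1] cnt=0 & 0x1 = 0x0; word=0x00000035
[7+:19] kind=-160051 & 0x7ffff = 0x58ecd; word=0x02c766b5
[26+:3] id=0 & 0x7 = 0x0; word=0x02c766b5
[29+:3] seq=4 & 0x7 = 0x4; word=0x82c766b5
word = 0x82c766b5 → little-endian bytes:
  [0]=0xb5  [1]=0x66  [2]=0xc7  [3]=0x82

b5 66 c7 82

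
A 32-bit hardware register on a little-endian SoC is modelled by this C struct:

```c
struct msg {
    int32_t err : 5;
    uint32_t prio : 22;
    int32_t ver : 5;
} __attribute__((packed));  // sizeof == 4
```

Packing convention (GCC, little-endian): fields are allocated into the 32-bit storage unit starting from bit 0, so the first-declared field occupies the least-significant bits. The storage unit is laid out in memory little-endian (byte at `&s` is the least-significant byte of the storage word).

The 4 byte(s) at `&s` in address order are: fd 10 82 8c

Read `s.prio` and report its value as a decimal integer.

[0]=0xfd [1]=0x10 [2]=0x82 [3]=0x8c (little-endian) → word 0x8c8210fd
err [0+:5] = (word>>0) & 0x1f = 29
prio [5+:22] = (word>>5) & 0x3fffff = 2363527  ←
ver [27+:5] = (word>>27) & 0x1f = 17

2363527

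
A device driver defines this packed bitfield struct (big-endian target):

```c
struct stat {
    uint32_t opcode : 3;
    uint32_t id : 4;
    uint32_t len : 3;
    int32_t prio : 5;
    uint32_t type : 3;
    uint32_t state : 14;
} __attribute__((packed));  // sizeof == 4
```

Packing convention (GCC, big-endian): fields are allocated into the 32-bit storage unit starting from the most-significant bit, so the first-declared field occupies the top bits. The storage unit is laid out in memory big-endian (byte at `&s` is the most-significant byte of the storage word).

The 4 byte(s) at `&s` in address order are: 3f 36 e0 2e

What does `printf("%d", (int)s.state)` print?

8238

[0]=0x3f [1]=0x36 [2]=0xe0 [3]=0x2e (big-endian) → word 0x3f36e02e
opcode [29+:3] = (word>>29) & 0x7 = 1
id [25+:4] = (word>>25) & 0xf = 15
len [22+:3] = (word>>22) & 0x7 = 4
prio [17+:5] = (word>>17) & 0x1f = 27
type [14+:3] = (word>>14) & 0x7 = 3
state [0+:14] = (word>>0) & 0x3fff = 8238  ←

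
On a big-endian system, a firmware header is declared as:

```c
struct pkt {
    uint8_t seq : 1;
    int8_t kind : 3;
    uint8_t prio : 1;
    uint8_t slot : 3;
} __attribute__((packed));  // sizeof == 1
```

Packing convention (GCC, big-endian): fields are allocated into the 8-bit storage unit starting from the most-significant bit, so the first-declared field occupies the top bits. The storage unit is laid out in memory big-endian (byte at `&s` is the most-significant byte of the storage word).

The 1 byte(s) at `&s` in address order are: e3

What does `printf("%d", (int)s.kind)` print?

[0]=0xe3 (big-endian) → word 0xe3
seq:1 @ bit 7 → (0xe3>>7)&0x1 = 0x1
kind:3 @ bit 4 → (0xe3>>4)&0x7 = 0x6  ←
prio:1 @ bit 3 → (0xe3>>3)&0x1 = 0x0
slot:3 @ bit 0 → (0xe3>>0)&0x7 = 0x3
kind signed 3b, MSB=1: 6 - 8 = -2

-2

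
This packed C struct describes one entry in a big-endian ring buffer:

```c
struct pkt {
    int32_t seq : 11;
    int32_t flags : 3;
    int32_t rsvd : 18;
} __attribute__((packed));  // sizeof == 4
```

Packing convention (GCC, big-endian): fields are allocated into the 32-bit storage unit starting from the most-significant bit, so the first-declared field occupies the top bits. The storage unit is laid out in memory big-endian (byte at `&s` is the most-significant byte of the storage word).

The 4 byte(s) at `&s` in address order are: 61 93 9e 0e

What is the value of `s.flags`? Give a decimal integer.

-4

[0]=0x61 [1]=0x93 [2]=0x9e [3]=0x0e (big-endian) → word 0x61939e0e
seq:11 @ bit 21 → (0x61939e0e>>21)&0x7ff = 0x30c
flags:3 @ bit 18 → (0x61939e0e>>18)&0x7 = 0x4  ←
rsvd:18 @ bit 0 → (0x61939e0e>>0)&0x3ffff = 0x39e0e
flags signed 3b, MSB=1: 4 - 8 = -4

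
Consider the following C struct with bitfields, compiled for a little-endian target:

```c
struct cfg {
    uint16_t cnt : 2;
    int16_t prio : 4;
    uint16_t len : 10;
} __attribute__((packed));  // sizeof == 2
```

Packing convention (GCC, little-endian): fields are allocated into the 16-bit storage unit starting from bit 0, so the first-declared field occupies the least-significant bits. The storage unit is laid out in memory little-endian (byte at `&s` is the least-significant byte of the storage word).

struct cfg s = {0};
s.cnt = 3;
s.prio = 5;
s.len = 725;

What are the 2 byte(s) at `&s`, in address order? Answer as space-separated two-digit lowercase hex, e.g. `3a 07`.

[0+:2] cnt=3 & 0x3 = 0x3; word=0x0003
[2+:4] prio=5 & 0xf = 0x5; word=0x0017
[6+:10] len=725 & 0x3ff = 0x2d5; word=0xb557
word = 0xb557 → little-endian bytes:
  [0]=0x57  [1]=0xb5

57 b5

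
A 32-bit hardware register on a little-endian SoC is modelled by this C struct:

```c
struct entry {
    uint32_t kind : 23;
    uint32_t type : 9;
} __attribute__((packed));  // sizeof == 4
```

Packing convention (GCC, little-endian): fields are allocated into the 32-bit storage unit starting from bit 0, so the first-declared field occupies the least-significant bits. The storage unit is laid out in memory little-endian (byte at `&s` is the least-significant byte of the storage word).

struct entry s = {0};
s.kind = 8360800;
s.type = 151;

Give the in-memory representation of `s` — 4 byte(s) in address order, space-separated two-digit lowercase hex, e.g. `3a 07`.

kind (23b) val=8360800 bits=0x7f9360 at bit 0: 0x007f9360
type (9b) val=151 bits=0x97 at bit 23: 0x4bff9360
word = 0x4bff9360 → little-endian bytes:
  [0]=0x60  [1]=0x93  [2]=0xff  [3]=0x4b

60 93 ff 4b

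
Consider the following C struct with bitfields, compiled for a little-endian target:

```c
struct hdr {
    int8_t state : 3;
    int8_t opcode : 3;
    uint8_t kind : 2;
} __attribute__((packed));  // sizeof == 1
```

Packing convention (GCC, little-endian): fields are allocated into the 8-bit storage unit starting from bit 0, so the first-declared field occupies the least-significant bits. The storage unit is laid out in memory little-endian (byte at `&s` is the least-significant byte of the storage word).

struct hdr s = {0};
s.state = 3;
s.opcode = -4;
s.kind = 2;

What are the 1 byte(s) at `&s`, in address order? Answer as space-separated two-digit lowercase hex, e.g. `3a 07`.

a3

state (3b) val=3 bits=0x3 at bit 0: 0x03
opcode (3b) val=-4 bits=0x4 at bit 3: 0x23
kind (2b) val=2 bits=0x2 at bit 6: 0xa3
word = 0xa3 → little-endian bytes:
  [0]=0xa3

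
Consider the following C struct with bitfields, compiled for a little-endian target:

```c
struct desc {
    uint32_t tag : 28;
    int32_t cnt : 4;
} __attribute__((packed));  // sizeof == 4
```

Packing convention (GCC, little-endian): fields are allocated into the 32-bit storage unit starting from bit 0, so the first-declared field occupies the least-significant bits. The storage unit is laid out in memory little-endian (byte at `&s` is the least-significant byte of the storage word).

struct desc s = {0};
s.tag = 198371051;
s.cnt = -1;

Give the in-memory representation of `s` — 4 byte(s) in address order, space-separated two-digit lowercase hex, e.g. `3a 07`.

tag:28 = 198371051 → 0xbd2e6eb << 0 → word 0x0bd2e6eb
cnt:4 = -1 → 0xf << 28 → word 0xfbd2e6eb
word = 0xfbd2e6eb → little-endian bytes:
  [0]=0xeb  [1]=0xe6  [2]=0xd2  [3]=0xfb

eb e6 d2 fb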